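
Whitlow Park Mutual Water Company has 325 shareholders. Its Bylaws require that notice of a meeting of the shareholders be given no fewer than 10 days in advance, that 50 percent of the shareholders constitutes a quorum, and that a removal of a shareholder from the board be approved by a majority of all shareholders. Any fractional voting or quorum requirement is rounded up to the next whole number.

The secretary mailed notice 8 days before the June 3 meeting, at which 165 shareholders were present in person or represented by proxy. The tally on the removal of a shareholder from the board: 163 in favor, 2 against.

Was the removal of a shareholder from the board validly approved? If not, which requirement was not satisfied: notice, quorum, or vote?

Invalid — notice requirement not satisfied.

Notice: 8 days given; 10 required. Not satisfied.
Quorum: 50% of 325 = 162.50, rounded up to 163; 165 present. Satisfied.
Vote: requires a majority of all shareholders (325); a majority of 325 is 163, so 163 needed; 163 in favor. Satisfied.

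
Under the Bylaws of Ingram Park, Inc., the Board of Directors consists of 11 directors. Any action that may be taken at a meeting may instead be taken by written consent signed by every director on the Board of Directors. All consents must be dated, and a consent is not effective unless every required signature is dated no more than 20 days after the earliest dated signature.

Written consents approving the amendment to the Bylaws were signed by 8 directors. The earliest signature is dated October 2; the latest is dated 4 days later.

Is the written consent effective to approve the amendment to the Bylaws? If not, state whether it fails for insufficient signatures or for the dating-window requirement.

Signatures required: all of 11 — unanimous means all 11, so 11 needed; 8 signed. Insufficient.
Dating window: the latest signature is 4 days after the earliest; the limit is 20 days. Within the window.

Not effective — insufficient signatures.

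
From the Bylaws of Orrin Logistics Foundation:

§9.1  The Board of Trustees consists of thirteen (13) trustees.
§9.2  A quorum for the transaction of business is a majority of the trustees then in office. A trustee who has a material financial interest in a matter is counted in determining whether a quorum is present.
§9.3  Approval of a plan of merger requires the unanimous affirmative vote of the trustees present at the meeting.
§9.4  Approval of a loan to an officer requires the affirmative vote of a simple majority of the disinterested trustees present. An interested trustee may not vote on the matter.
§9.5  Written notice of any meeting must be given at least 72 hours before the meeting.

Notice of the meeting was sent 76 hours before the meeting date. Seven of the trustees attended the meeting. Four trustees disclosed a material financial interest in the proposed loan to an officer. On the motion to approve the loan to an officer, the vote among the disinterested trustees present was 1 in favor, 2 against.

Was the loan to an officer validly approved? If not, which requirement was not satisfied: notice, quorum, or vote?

Invalid — vote requirement not satisfied.

Notice: 76 hours given; 72 required (76 ≥ 72). Satisfied.
Quorum: 7 present (interested trustees count toward quorum); quorum is 7. Satisfied.
Vote: the loan to an officer requires a majority of the disinterested trustees present (7 − 4 = 3). A majority of 3 is 2, so 2 affirmative votes are needed; 1 voted in favor. Not satisfied.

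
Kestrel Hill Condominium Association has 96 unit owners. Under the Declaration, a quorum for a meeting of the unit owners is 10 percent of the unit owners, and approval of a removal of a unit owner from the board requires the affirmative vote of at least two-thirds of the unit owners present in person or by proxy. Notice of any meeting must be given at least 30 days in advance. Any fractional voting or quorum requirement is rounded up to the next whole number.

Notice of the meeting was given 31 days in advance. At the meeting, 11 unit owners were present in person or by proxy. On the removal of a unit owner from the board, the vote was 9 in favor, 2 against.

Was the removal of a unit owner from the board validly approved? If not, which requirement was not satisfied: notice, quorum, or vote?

Valid — all requirements satisfied.

Notice: 31 days given; 30 required. Satisfied.
Quorum: 10% of 96 = 9.60, rounded up to 10; 11 present. Satisfied.
Vote: requires two-thirds of those present (11); 2/3 of 11 = 7.33, rounded up to 8, so 8 needed; 9 in favor. Satisfied.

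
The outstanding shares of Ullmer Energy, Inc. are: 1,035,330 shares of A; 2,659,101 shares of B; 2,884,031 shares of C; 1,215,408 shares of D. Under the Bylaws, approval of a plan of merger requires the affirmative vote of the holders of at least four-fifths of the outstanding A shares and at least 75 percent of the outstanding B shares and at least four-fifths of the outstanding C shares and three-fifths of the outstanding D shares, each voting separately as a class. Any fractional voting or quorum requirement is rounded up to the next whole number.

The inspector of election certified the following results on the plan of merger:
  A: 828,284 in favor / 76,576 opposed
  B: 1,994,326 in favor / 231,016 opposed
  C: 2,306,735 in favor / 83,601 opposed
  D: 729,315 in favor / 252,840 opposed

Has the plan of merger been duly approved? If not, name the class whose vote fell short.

Not approved — the C shares did not give the required vote.

A: 4/5 of 1035330 = 828264; 828,264 required, 828,284 in favor — approved.
B: 3/4 of 2659101 = 1994325.75, rounded up to 1994326; 1,994,326 required, 1,994,326 in favor — approved.
C: 4/5 of 2884031 = 2307224.80, rounded up to 2307225; 2,307,225 required, 2,306,735 in favor — not approved.
D: 3/5 of 1215408 = 729244.80, rounded up to 729245; 729,245 required, 729,315 in favor — approved.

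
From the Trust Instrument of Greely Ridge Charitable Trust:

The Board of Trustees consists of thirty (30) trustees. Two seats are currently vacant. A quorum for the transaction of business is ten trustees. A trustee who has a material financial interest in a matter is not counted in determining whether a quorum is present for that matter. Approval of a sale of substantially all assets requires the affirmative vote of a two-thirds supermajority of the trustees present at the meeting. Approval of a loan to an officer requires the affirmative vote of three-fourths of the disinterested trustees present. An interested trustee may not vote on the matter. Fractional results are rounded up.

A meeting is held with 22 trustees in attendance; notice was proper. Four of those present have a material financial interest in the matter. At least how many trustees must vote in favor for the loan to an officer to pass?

The loan to an officer requires three-fourths of the disinterested trustees present (22 − 4 = 18).
3/4 of 18 = 13.50, rounded up to 14.

14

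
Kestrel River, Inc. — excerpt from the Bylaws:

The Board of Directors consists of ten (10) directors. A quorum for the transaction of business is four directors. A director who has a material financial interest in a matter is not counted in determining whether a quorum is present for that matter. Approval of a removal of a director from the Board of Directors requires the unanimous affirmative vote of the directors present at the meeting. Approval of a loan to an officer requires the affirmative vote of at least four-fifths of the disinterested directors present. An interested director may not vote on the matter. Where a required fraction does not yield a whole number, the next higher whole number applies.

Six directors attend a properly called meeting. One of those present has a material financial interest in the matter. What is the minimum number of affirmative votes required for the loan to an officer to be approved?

4

The loan to an officer requires four-fifths of the disinterested directors present (6 − 1 = 5).
4/5 of 5 = 4.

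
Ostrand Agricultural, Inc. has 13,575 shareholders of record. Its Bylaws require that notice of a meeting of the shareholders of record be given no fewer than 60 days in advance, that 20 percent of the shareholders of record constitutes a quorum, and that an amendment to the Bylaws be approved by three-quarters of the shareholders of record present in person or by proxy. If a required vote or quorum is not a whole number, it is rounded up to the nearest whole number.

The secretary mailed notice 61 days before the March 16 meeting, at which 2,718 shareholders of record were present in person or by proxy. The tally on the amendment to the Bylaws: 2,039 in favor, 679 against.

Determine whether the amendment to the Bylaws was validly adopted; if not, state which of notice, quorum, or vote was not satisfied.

Notice: 61 days given; 60 required. Satisfied.
Quorum: 20% of 13,575 = 2,715; 2,718 present. Satisfied.
Vote: requires three-fourths of those present (2,718); 3/4 of 2718 = 2038.50, rounded up to 2039, so 2,039 needed; 2,039 in favor. Satisfied.

Valid — all requirements satisfied.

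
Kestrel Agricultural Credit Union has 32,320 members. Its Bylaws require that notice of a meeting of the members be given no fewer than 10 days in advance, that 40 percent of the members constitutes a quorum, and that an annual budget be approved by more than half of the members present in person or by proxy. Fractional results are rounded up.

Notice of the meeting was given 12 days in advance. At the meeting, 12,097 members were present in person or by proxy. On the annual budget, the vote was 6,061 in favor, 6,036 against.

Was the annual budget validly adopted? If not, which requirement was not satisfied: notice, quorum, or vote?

Notice: 12 days given; 10 required. Satisfied.
Quorum: 40% of 32,320 = 12,928; 12,097 present. Not satisfied.
Vote: requires a majority of those present (12,097); a majority of 12097 is 6049, so 6,049 needed; 6,061 in favor. Satisfied.

Invalid — quorum requirement not satisfied.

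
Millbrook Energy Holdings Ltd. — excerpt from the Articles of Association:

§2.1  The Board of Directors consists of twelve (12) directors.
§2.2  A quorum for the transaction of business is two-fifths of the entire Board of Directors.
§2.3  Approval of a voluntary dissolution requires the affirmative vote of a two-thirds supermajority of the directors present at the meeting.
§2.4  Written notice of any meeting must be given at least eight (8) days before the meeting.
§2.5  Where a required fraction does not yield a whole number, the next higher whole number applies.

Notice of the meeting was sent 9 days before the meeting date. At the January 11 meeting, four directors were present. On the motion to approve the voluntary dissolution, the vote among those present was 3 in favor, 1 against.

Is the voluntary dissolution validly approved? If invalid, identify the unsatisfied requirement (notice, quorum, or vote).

Invalid — quorum requirement not satisfied.

Notice: 9 days given; 8 required (9 ≥ 8). Satisfied.
Quorum: 4 present; quorum is 5. Not satisfied.
Vote: the voluntary dissolution requires two-thirds of the directors present (4). 2/3 of 4 = 2.67, rounded up to 3, so 3 affirmative votes are needed; 3 voted in favor. Satisfied. (Moot — without a quorum no business can be validly transacted.)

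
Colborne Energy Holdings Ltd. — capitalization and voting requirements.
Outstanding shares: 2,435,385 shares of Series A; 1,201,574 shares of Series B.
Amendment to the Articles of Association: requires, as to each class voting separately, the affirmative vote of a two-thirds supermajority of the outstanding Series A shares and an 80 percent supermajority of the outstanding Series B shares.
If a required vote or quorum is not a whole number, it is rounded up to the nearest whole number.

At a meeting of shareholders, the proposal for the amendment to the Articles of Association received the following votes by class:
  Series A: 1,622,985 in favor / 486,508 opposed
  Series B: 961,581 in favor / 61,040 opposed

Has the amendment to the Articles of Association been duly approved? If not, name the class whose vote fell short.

Series A: 2/3 of 2435385 = 1623590; 1,623,590 required, 1,622,985 in favor — not approved.
Series B: 4/5 of 1201574 = 961259.20, rounded up to 961260; 961,260 required, 961,581 in favor — approved.

Not approved — the Series A shares did not give the required vote.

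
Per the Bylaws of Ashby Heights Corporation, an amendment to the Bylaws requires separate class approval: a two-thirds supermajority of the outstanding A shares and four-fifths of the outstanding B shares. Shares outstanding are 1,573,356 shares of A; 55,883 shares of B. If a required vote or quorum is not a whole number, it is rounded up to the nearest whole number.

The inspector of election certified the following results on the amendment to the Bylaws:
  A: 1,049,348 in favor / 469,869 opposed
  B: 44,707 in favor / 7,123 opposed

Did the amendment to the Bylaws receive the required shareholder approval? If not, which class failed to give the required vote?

Approved — every class gave the required vote.

A: 2/3 of 1573356 = 1048904; 1,048,904 required, 1,049,348 in favor — approved.
B: 4/5 of 55883 = 44706.40, rounded up to 44707; 44,707 required, 44,707 in favor — approved.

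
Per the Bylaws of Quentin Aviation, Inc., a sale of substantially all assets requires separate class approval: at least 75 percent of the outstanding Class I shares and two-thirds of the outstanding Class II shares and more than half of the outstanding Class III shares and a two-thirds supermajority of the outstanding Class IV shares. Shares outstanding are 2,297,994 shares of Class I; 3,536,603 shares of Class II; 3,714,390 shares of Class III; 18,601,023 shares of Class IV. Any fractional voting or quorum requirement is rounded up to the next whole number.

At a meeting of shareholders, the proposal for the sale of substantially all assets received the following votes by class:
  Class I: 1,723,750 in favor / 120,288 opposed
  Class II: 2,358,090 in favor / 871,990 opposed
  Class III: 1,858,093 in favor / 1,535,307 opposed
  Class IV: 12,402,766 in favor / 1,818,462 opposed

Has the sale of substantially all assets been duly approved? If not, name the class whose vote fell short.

Class I: 3/4 of 2297994 = 1723495.50, rounded up to 1723496; 1,723,496 required, 1,723,750 in favor — approved.
Class II: 2/3 of 3536603 = 2357735.33, rounded up to 2357736; 2,357,736 required, 2,358,090 in favor — approved.
Class III: a majority of 3714390 is 1857196; 1,857,196 required, 1,858,093 in favor — approved.
Class IV: 2/3 of 18601023 = 12400682; 12,400,682 required, 12,402,766 in favor — approved.

Approved — every class gave the required vote.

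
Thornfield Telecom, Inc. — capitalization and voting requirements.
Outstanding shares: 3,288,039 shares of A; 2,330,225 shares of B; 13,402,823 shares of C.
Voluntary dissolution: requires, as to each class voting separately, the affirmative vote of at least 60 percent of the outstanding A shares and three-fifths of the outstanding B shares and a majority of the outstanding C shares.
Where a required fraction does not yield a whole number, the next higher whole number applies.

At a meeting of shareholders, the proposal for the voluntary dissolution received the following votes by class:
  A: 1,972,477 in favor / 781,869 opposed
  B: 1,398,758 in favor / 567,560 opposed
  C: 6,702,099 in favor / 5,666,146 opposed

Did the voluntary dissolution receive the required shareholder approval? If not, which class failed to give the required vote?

Not approved — the A shares did not give the required vote.

A: 3/5 of 3288039 = 1972823.40, rounded up to 1972824; 1,972,824 required, 1,972,477 in favor — not approved.
B: 3/5 of 2330225 = 1398135; 1,398,135 required, 1,398,758 in favor — approved.
C: a majority of 13402823 is 6701412; 6,701,412 required, 6,702,099 in favor — approved.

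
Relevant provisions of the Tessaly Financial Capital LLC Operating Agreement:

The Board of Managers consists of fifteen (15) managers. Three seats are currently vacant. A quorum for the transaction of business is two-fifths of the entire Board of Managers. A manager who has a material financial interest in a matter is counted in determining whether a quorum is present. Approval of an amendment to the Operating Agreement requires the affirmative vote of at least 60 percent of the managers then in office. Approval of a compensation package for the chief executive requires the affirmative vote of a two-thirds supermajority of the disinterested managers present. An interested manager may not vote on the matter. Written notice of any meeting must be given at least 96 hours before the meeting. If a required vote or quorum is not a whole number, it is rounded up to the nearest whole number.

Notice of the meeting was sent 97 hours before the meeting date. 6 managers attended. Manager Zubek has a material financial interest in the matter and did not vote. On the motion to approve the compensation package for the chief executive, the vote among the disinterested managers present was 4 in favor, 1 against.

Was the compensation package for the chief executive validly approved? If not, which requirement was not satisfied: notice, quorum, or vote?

Valid — all requirements satisfied.

Notice: 97 hours given; 96 required (97 ≥ 96). Satisfied.
Quorum: 6 present (interested managers count toward quorum); quorum is 6. Satisfied.
Vote: the compensation package for the chief executive requires two-thirds of the disinterested managers present (6 − 1 = 5). 2/3 of 5 = 3.33, rounded up to 4, so 4 affirmative votes are needed; 4 voted in favor. Satisfied.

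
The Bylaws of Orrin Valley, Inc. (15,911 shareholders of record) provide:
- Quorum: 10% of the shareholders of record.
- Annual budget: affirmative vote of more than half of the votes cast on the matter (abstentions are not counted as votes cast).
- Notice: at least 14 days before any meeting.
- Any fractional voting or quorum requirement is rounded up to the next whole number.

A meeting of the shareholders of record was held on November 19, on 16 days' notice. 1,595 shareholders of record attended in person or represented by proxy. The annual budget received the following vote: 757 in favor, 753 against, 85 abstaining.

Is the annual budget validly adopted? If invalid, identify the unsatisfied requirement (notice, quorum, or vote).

Notice: 16 days given; 14 required. Satisfied.
Quorum: 10% of 15,911 = 1,591.10, rounded up to 1,592; 1,595 present. Satisfied.
Vote: requires a majority of the votes cast (1,595 − 85 abstaining = 1,510); a majority of 1510 is 756, so 756 needed; 757 in favor. Satisfied.

Valid — all requirements satisfied.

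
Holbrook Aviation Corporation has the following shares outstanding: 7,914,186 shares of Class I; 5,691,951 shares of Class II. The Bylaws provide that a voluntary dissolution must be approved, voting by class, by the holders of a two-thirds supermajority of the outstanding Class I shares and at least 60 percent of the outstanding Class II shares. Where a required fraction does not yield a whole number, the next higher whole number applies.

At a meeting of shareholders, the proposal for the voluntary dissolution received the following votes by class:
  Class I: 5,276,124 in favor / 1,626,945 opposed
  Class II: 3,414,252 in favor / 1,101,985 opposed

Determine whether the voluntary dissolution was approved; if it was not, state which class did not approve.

Class I: 2/3 of 7914186 = 5276124; 5,276,124 required, 5,276,124 in favor — approved.
Class II: 3/5 of 5691951 = 3415170.60, rounded up to 3415171; 3,415,171 required, 3,414,252 in favor — not approved.

Not approved — the Class II shares did not give the required vote.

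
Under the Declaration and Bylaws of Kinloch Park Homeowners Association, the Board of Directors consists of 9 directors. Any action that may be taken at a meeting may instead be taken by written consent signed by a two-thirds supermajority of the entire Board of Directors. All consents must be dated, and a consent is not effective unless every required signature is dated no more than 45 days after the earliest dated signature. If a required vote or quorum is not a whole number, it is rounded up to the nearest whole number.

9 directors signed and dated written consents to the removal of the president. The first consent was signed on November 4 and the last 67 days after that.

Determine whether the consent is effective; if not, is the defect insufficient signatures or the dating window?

Signatures required: a two-thirds supermajority of 9 — 2/3 of 9 = 6, so 6 needed; 9 signed. Sufficient.
Dating window: the latest signature is 67 days after the earliest; the limit is 45 days. Outside the window.

Not effective — dating-window requirement not satisfied.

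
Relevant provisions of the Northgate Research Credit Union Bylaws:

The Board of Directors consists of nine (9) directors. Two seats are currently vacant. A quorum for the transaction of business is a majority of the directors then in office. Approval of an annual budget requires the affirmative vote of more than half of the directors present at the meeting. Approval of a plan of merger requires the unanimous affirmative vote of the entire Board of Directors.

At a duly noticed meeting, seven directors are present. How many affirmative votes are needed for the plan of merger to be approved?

The plan of merger requires the unanimous vote of the entire Board of Directors (9).
Unanimous means all 9.
(Only 7 can vote, so the plan of merger cannot pass at this meeting, but the required vote is still 9.)

9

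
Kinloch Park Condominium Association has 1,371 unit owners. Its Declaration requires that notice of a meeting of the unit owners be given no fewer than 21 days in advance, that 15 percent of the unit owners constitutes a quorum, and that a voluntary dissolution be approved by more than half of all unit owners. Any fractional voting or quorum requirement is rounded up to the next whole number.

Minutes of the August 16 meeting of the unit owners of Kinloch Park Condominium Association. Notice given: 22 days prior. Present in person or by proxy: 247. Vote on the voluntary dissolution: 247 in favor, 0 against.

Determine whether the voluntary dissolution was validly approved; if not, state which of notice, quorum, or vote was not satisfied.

Notice: 22 days given; 21 required. Satisfied.
Quorum: 15% of 1,371 = 205.65, rounded up to 206; 247 present. Satisfied.
Vote: requires a majority of all unit owners (1,371); a majority of 1371 is 686, so 686 needed; 247 in favor. Not satisfied.

Invalid — vote requirement not satisfied.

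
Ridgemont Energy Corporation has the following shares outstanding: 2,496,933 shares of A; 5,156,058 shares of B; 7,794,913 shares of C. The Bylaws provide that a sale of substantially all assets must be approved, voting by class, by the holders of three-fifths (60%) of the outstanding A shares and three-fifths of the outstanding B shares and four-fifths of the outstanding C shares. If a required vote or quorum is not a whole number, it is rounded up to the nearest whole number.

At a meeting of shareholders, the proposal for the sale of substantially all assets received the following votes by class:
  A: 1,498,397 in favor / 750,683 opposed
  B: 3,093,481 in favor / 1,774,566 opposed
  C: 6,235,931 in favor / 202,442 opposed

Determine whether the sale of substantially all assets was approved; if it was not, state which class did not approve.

A: 3/5 of 2496933 = 1498159.80, rounded up to 1498160; 1,498,160 required, 1,498,397 in favor — approved.
B: 3/5 of 5156058 = 3093634.80, rounded up to 3093635; 3,093,635 required, 3,093,481 in favor — not approved.
C: 4/5 of 7794913 = 6235930.40, rounded up to 6235931; 6,235,931 required, 6,235,931 in favor — approved.

Not approved — the B shares did not give the required vote.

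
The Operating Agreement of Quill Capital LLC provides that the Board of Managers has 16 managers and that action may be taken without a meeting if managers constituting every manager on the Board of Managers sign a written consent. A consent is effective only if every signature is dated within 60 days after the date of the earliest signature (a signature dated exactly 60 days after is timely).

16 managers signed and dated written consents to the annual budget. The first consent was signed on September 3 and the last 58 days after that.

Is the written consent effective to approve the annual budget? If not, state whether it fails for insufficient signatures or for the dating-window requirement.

Signatures required: every one of 16 — unanimous means all 16, so 16 needed; 16 signed. Sufficient.
Dating window: the latest signature is 58 days after the earliest; the limit is 60 days. Within the window.

Effective — both the signature and dating-window requirements are satisfied.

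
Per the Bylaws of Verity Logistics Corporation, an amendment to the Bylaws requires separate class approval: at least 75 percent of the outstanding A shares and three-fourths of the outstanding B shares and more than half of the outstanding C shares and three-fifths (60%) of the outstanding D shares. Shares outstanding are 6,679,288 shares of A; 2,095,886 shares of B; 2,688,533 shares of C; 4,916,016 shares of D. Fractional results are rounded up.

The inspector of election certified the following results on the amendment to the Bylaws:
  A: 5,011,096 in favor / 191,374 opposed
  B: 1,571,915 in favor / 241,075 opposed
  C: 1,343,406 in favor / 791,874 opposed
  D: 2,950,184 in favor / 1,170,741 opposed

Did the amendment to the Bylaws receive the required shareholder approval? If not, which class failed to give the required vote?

A: 3/4 of 6679288 = 5009466; 5,009,466 required, 5,011,096 in favor — approved.
B: 3/4 of 2095886 = 1571914.50, rounded up to 1571915; 1,571,915 required, 1,571,915 in favor — approved.
C: a majority of 2688533 is 1344267; 1,344,267 required, 1,343,406 in favor — not approved.
D: 3/5 of 4916016 = 2949609.60, rounded up to 2949610; 2,949,610 required, 2,950,184 in favor — approved.

Not approved — the C shares did not give the required vote.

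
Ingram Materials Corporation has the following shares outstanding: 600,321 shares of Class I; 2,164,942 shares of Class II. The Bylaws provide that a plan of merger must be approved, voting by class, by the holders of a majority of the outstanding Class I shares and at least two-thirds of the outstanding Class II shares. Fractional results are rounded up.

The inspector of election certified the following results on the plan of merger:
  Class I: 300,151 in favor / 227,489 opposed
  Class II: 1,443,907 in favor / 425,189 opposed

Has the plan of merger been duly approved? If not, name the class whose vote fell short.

Class I: a majority of 600321 is 300161; 300,161 required, 300,151 in favor — not approved.
Class II: 2/3 of 2164942 = 1443294.67, rounded up to 1443295; 1,443,295 required, 1,443,907 in favor — approved.

Not approved — the Class I shares did not give the required vote.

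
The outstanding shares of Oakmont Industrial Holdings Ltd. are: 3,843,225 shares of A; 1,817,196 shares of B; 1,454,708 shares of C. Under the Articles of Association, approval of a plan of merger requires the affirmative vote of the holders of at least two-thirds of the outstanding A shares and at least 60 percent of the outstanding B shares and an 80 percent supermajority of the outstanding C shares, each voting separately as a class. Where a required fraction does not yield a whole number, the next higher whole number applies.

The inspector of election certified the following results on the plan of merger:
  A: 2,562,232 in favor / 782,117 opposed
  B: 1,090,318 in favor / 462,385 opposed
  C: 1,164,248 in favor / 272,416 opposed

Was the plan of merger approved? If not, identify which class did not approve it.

A: 2/3 of 3843225 = 2562150; 2,562,150 required, 2,562,232 in favor — approved.
B: 3/5 of 1817196 = 1090317.60, rounded up to 1090318; 1,090,318 required, 1,090,318 in favor — approved.
C: 4/5 of 1454708 = 1163766.40, rounded up to 1163767; 1,163,767 required, 1,164,248 in favor — approved.

Approved — every class gave the required vote.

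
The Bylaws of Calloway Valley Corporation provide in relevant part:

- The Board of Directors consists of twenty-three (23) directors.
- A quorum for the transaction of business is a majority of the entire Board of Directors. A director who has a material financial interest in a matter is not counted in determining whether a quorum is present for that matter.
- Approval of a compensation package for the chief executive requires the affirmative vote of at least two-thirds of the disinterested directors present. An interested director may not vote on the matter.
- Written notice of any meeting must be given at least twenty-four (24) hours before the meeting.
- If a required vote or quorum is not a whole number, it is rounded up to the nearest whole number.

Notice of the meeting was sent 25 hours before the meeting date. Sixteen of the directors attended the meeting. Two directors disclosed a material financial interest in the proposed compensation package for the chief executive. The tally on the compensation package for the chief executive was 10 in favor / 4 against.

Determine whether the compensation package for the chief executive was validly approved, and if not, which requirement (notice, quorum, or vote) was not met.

Notice: 25 hours given; 24 required (25 ≥ 24). Satisfied.
Quorum: 16 present, but the 2 interested directors do not count, leaving 14. Quorum is 12. Satisfied.
Vote: the compensation package for the chief executive requires two-thirds of the disinterested directors present (16 − 2 = 14). 2/3 of 14 = 9.33, rounded up to 10, so 10 affirmative votes are needed; 10 voted in favor. Satisfied.

Valid — all requirements satisfied.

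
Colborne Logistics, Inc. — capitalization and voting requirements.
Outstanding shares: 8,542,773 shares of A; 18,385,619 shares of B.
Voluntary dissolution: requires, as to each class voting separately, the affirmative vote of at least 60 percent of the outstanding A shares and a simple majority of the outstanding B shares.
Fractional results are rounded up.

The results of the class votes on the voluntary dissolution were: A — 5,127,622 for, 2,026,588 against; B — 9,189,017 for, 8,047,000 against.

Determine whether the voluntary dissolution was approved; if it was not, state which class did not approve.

A: 3/5 of 8542773 = 5125663.80, rounded up to 5125664; 5,125,664 required, 5,127,622 in favor — approved.
B: a majority of 18385619 is 9192810; 9,192,810 required, 9,189,017 in favor — not approved.

Not approved — the B shares did not give the required vote.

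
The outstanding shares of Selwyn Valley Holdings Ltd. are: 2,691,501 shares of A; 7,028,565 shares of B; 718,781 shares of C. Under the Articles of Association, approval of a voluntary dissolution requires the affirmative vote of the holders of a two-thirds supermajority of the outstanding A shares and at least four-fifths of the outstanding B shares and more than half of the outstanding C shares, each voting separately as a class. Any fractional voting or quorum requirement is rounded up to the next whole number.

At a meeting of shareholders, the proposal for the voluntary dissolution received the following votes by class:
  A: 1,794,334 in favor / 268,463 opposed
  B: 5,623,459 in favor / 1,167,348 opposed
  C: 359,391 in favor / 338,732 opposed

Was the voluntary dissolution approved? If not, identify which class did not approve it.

A: 2/3 of 2691501 = 1794334; 1,794,334 required, 1,794,334 in favor — approved.
B: 4/5 of 7028565 = 5622852; 5,622,852 required, 5,623,459 in favor — approved.
C: a majority of 718781 is 359391; 359,391 required, 359,391 in favor — approved.

Approved — every class gave the required vote.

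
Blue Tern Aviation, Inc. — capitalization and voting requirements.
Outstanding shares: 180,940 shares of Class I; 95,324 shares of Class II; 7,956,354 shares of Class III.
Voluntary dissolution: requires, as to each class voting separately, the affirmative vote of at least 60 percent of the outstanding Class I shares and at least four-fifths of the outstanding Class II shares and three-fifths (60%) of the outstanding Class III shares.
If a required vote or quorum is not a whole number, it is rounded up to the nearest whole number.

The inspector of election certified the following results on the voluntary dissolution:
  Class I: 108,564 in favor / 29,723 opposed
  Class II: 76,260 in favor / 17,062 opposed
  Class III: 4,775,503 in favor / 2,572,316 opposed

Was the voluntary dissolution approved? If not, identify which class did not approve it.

Approved — every class gave the required vote.

Class I: 3/5 of 180940 = 108564; 108,564 required, 108,564 in favor — approved.
Class II: 4/5 of 95324 = 76259.20, rounded up to 76260; 76,260 required, 76,260 in favor — approved.
Class III: 3/5 of 7956354 = 4773812.40, rounded up to 4773813; 4,773,813 required, 4,775,503 in favor — approved.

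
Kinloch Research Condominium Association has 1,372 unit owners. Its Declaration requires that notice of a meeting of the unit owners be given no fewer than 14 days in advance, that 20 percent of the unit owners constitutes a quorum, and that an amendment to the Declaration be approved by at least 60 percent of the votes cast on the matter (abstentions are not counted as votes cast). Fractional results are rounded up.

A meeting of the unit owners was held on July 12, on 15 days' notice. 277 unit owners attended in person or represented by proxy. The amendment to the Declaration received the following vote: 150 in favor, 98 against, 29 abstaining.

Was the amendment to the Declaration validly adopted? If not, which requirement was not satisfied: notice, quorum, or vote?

Valid — all requirements satisfied.

Notice: 15 days given; 14 required. Satisfied.
Quorum: 20% of 1,372 = 274.40, rounded up to 275; 277 present. Satisfied.
Vote: requires three-fifths of the votes cast (277 − 29 abstaining = 248); 3/5 of 248 = 148.80, rounded up to 149, so 149 needed; 150 in favor. Satisfied.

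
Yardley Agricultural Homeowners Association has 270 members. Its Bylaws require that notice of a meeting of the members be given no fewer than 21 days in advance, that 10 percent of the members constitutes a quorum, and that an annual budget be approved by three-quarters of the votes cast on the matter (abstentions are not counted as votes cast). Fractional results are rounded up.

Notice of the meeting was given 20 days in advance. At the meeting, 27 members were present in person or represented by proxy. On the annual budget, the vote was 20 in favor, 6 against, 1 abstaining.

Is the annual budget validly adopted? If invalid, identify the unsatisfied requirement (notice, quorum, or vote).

Notice: 20 days given; 21 required. Not satisfied.
Quorum: 10% of 270 = 27; 27 present. Satisfied.
Vote: requires three-fourths of the votes cast (27 − 1 abstaining = 26); 3/4 of 26 = 19.50, rounded up to 20, so 20 needed; 20 in favor. Satisfied.

Invalid — notice requirement not satisfied.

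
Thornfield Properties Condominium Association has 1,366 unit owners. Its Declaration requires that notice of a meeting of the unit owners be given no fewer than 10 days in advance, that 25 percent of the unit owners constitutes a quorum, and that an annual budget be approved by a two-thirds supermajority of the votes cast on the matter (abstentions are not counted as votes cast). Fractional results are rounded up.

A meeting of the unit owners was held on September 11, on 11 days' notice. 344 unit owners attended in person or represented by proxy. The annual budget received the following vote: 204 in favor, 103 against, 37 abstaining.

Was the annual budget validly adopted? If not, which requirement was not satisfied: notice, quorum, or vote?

Notice: 11 days given; 10 required. Satisfied.
Quorum: 25% of 1,366 = 341.50, rounded up to 342; 344 present. Satisfied.
Vote: requires two-thirds of the votes cast (344 − 37 abstaining = 307); 2/3 of 307 = 204.67, rounded up to 205, so 205 needed; 204 in favor. Not satisfied.

Invalid — vote requirement not satisfied.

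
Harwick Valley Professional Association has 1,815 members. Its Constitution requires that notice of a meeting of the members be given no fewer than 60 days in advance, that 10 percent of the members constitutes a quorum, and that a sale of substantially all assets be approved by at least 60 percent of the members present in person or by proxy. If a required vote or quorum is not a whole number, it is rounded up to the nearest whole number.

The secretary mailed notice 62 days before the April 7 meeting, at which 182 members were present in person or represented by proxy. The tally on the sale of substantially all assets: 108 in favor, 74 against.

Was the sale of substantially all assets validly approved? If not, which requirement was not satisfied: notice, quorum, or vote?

Invalid — vote requirement not satisfied.

Notice: 62 days given; 60 required. Satisfied.
Quorum: 10% of 1,815 = 181.50, rounded up to 182; 182 present. Satisfied.
Vote: requires three-fifths of those present (182); 3/5 of 182 = 109.20, rounded up to 110, so 110 needed; 108 in favor. Not satisfied.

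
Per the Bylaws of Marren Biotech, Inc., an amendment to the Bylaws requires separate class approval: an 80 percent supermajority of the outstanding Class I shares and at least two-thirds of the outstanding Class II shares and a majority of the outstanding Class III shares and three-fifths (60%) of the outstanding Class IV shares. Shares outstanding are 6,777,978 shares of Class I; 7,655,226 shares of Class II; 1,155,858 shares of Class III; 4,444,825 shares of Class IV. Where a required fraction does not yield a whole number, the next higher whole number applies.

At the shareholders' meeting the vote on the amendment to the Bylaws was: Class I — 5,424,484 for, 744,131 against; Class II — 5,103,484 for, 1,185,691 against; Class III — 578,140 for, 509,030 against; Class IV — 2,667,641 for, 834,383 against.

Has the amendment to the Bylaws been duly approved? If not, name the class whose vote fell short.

Approved — every class gave the required vote.

Class I: 4/5 of 6777978 = 5422382.40, rounded up to 5422383; 5,422,383 required, 5,424,484 in favor — approved.
Class II: 2/3 of 7655226 = 5103484; 5,103,484 required, 5,103,484 in favor — approved.
Class III: a majority of 1155858 is 577930; 577,930 required, 578,140 in favor — approved.
Class IV: 3/5 of 4444825 = 2666895; 2,666,895 required, 2,667,641 in favor — approved.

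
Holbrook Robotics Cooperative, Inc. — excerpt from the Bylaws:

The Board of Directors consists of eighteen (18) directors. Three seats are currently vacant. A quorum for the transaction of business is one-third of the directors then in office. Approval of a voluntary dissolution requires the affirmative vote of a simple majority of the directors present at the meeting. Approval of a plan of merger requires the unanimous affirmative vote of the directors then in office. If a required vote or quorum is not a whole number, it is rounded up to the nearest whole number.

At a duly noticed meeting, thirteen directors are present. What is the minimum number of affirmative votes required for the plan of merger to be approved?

15

The plan of merger requires the unanimous vote of the directors then in office (15).
Unanimous means all 15.
(Only 13 can vote, so the plan of merger cannot pass at this meeting, but the required vote is still 15.)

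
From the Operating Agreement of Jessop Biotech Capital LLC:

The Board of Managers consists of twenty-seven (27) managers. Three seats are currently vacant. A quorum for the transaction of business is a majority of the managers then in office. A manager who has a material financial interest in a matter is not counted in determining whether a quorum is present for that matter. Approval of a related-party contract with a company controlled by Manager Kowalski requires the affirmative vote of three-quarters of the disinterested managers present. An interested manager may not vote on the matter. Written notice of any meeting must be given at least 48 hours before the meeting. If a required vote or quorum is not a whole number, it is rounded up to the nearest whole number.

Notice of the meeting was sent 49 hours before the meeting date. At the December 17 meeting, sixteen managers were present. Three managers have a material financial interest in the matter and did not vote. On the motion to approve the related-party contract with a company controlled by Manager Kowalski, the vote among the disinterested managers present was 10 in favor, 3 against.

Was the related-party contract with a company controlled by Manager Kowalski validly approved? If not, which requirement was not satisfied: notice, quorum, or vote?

Notice: 49 hours given; 48 required (49 ≥ 48). Satisfied.
Quorum: 16 present, but the 3 interested managers do not count, leaving 13. Quorum is 13. Satisfied.
Vote: the related-party contract with a company controlled by Manager Kowalski requires three-fourths of the disinterested managers present (16 − 3 = 13). 3/4 of 13 = 9.75, rounded up to 10, so 10 affirmative votes are needed; 10 voted in favor. Satisfied.

Valid — all requirements satisfied.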